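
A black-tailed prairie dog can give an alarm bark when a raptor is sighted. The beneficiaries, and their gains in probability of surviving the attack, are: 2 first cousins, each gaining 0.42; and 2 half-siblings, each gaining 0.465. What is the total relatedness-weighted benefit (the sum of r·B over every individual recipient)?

0.3375

r to a first cousin = 0.125 (first cousins share one grandparent pair — two paths of length 4: r = 2·(1/2)^4 = 1/8).
r to a half-sibling = 1/4 (half-sibs share one parent — one path of length 2: r = (1/2)^2 = 1/4).
Summing one r·B term per recipient: 2·0.125·0.42 + 2·0.25·0.465 = 0.3375.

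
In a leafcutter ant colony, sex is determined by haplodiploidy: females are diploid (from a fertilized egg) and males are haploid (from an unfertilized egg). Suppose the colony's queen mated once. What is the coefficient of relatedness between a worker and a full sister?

Haplodiploid full sisters inherit their father's entire haploid genome identically (contributing 1/2) and on average half of their mother's contribution (1/2 · 1/2 = 1/4); r = 1/2 + 1/4 = 3/4.

0.75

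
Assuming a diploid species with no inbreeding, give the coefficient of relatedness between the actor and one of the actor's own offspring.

0.5

Each parent–offspring link contributes a factor of 1/2, and independent paths through distinct common ancestors add.
One parent–offspring link: r = (1/2)^1 = 1/2.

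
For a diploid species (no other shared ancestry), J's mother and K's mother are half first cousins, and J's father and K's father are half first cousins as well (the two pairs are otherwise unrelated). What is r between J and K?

0.03125

Relatedness sums over independent paths through distinct common ancestors.
J and K are related in two ways: half second cousins through their mothers (r = 1/64) and half second cousins through their fathers (r = 1/64).
r = 1/64 + 1/64 = 1/32 = 0.03125.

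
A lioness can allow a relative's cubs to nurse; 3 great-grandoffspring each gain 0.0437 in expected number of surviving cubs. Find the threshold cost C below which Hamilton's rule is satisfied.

0.0163875

r to a great-grandoffspring = 1/8 (three parent–offspring links: r = (1/2)^3 = 1/8).
Hamilton's rule: n·r·B > C, so the trait is favored while C < n·r·B = 3·0.125·0.0437 = 0.0163875.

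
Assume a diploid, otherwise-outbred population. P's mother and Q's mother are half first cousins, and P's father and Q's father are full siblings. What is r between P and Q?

With two independent routes of shared ancestry, r is the sum of the two contributions.
P and Q are related in two ways: half second cousins through their mothers (r = 1/64) and first cousins through their fathers (r = 1/8).
r = 1/64 + 1/8 = 0.140625.

0.140625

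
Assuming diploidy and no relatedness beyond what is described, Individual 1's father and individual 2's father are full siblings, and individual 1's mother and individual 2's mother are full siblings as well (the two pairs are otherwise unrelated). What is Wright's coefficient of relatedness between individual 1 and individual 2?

Relatedness sums over independent paths through distinct common ancestors.
Individual 1 and individual 2 are related in two ways: first cousins through their fathers (r = 1/8) and first cousins through their mothers (r = 1/8) — i.e. double first cousins.
r = 1/8 + 1/8 = 1/4 = 0.25.

0.25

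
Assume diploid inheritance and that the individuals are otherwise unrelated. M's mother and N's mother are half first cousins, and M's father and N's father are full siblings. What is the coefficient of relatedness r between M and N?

Wright's path rule: contributions from independent ancestry routes add.
M and N are related in two ways: half second cousins through their mothers (r = 1/64) and first cousins through their fathers (r = 1/8).
r = 1/64 + 1/8 = 9/64 = 0.140625.

0.140625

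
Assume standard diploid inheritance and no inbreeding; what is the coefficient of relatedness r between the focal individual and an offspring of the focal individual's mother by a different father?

Each parent–offspring link contributes a factor of 1/2, and independent paths through distinct common ancestors add.
Half-sibs share one parent — one path of length 2: r = (1/2)^2 = 1/4.

0.25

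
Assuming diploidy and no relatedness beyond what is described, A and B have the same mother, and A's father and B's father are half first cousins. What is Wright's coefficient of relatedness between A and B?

0.265625

Relatedness sums over independent paths through distinct common ancestors.
A and B are related in two ways: half-sibs through their shared mother (r = 1/4) and half second cousins through their fathers (r = 1/64).
r = 1/4 + 1/64 = 0.265625.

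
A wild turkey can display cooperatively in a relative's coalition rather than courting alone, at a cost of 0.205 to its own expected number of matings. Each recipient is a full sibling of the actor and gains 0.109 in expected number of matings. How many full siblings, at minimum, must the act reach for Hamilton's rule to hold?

r to a full sibling = 1/2 (full sibs share both parents — two paths of length 2: r = 2·(1/2)^2 = 1/2).
Hamilton's rule: n·r·B > C  ⇒  n > C/(r·B) = 0.205/(0.5·0.109) = 3.761.
The smallest integer exceeding 3.761 is 4.

4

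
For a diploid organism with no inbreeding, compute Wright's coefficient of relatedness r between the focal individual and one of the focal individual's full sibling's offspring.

Each parent–offspring link contributes a factor of 1/2, and independent paths through distinct common ancestors add.
Full aunt/uncle↔niece/nephew: two paths of length 3 through the shared grandparent pair: r = 2·(1/2)^3 = 1/4.

0.25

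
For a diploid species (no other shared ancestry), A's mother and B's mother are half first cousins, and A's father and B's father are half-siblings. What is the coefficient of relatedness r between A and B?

Relatedness sums over independent paths through distinct common ancestors.
A and B are related in two ways: half second cousins through their mothers (r = 1/64) and half first cousins through their fathers (r = 1/16).
r = 1/64 + 1/16 = 0.078125.

0.078125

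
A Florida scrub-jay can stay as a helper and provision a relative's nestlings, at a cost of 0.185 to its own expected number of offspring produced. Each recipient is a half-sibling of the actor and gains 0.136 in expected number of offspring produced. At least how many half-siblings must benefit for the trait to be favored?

6

r to a half-sibling = 0.25 (half-sibs share one parent — one path of length 2: r = (1/2)^2 = 1/4).
Hamilton's rule: n·r·B > C  ⇒  n > C/(r·B) = 0.185/(0.25·0.136) = 5.441.
The smallest integer exceeding 5.441 is 6.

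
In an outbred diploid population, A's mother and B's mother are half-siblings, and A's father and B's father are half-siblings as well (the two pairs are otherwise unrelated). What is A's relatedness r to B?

0.125

Independent pedigree routes through distinct common ancestors add.
A and B are related in two ways: half first cousins through their mothers (r = 1/16) and half first cousins through their fathers (r = 1/16).
r = 1/16 + 1/16 = 0.125.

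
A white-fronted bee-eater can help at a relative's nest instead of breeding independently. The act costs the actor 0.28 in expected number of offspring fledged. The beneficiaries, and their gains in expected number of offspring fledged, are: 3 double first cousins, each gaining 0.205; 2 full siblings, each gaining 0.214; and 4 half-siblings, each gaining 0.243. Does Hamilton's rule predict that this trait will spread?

Hamilton's rule: the trait is favored when the sum of r·B over every recipient exceeds the actor's cost C.
r to a double first cousin = 0.25 (double first cousins share both grandparent pairs — four paths of length 4: r = 4·(1/2)^4 = 1/4).
r to a full sibling = 1/2 (full sibs share both parents — two paths of length 2: r = 2·(1/2)^2 = 1/2).
r to a half-sibling = 1/4 (half-sibs share one parent — one path of length 2: r = (1/2)^2 = 1/4).
Summing one r·B term per recipient: 3·0.25·0.205 + 2·0.5·0.214 + 4·0.25·0.243 = 0.61075.
0.61075 > 0.28: the indirect benefit exceeds the cost.

Yes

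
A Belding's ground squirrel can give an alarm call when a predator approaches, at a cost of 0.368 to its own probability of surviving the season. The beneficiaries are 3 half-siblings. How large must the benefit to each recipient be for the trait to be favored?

0.4907

r to a half-sibling = 1/4 (half-sibs share one parent — one path of length 2: r = (1/2)^2 = 1/4).
Hamilton's rule with n recipients of equal r: n·r·B > C, so B > C/(n·r) = 0.368/(3·0.25) = 0.4907.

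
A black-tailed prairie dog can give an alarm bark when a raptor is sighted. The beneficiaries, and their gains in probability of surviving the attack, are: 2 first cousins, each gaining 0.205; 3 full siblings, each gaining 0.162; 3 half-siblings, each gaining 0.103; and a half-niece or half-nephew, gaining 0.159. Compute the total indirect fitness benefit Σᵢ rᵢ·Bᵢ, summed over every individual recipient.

0.391375

r to a first cousin = 0.125 (first cousins share one grandparent pair — two paths of length 4: r = 2·(1/2)^4 = 1/8).
r to a full sibling = 1/2 (full sibs share both parents — two paths of length 2: r = 2·(1/2)^2 = 1/2).
r to a half-sibling = 1/4 (half-sibs share one parent — one path of length 2: r = (1/2)^2 = 1/4).
r to a half-niece or half-nephew = 0.125 (half-aunt/uncle↔niece/nephew: one path of length 3: r = (1/2)^3 = 1/8).
Summing one r·B term per recipient: 2·0.125·0.205 + 3·0.5·0.162 + 3·0.25·0.103 + 1·0.125·0.159 = 0.391375.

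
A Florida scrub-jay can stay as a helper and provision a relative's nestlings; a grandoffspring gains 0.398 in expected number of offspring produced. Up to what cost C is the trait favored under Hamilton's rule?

r to a grandoffspring = 1/4 (two parent–offspring links: r = (1/2)^2 = 1/4).
Hamilton's rule: n·r·B > C, so the trait is favored while C < n·r·B = 1·0.25·0.398 = 0.0995.

0.0995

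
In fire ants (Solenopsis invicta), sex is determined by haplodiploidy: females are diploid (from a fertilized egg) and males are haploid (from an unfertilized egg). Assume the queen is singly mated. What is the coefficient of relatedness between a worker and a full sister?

Haplodiploid full sisters inherit their father's entire haploid genome identically (contributing 1/2) and on average half of their mother's contribution (1/2 · 1/2 = 1/4); r = 1/2 + 1/4 = 3/4.

0.75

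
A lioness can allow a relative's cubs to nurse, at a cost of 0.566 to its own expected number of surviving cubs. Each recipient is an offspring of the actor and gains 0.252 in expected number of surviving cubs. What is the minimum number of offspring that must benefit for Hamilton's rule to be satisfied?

r to an offspring = 1/2 (one parent–offspring link: r = (1/2)^1 = 1/2).
Hamilton's rule: n·r·B > C  ⇒  n > C/(r·B) = 0.566/(0.5·0.252) = 4.492.
The smallest integer exceeding 4.492 is 5.

5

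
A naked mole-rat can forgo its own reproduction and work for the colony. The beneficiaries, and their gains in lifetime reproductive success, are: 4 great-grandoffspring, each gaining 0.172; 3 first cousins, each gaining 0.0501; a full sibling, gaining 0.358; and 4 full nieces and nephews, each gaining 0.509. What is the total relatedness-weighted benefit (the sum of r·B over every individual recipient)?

r to a great-grandoffspring = 1/8 (three parent–offspring links: r = (1/2)^3 = 1/8).
r to a first cousin = 0.125 (first cousins share one grandparent pair — two paths of length 4: r = 2·(1/2)^4 = 1/8).
r to a full sibling = 0.5 (full sibs share both parents — two paths of length 2: r = 2·(1/2)^2 = 1/2).
r to a full niece or nephew = 1/4 (full aunt/uncle↔niece/nephew: two paths of length 3 through the shared grandparent pair: r = 2·(1/2)^3 = 1/4).
Summing one r·B term per recipient: 4·0.125·0.172 + 3·0.125·0.0501 + 1·0.5·0.358 + 4·0.25·0.509 = 0.7927875.

0.7927875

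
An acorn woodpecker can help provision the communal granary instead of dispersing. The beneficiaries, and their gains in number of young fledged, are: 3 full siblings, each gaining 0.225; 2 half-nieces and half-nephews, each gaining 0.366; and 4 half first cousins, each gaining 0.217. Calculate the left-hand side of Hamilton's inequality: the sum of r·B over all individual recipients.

0.48325

r to a full sibling = 1/2 (full sibs share both parents — two paths of length 2: r = 2·(1/2)^2 = 1/2).
r to a half-niece or half-nephew = 0.125 (half-aunt/uncle↔niece/nephew: one path of length 3: r = (1/2)^3 = 1/8).
r to a half first cousin = 1/16 (half first cousins share one grandparent — one path of length 4: r = (1/2)^4 = 1/16).
Summing one r·B term per recipient: 3·0.5·0.225 + 2·0.125·0.366 + 4·0.0625·0.217 = 0.48325.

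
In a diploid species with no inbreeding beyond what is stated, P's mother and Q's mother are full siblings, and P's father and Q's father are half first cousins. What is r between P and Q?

Relatedness sums over independent paths through distinct common ancestors.
P and Q are related in two ways: first cousins through their mothers (r = 1/8) and half second cousins through their fathers (r = 1/64).
r = 1/8 + 1/64 = 9/64 = 0.140625.

0.140625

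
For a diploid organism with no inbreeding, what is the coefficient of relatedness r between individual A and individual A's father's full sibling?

Each parent–offspring link contributes a factor of 1/2, and independent paths through distinct common ancestors add.
Full aunt/uncle↔niece/nephew: two paths of length 3 through the shared grandparent pair: r = 2·(1/2)^3 = 1/4.

0.25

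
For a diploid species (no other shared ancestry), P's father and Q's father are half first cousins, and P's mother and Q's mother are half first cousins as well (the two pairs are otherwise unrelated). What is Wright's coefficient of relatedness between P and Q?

0.03125

With two independent routes of shared ancestry, r is the sum of the two contributions.
P and Q are related in two ways: half second cousins through their fathers (r = 1/64) and half second cousins through their mothers (r = 1/64).
r = 1/64 + 1/64 = 1/32 = 0.03125.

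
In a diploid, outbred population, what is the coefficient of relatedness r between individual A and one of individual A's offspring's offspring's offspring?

Each parent–offspring link contributes a factor of 1/2, and independent paths through distinct common ancestors add.
Three parent–offspring links: r = (1/2)^3 = 1/8.

0.125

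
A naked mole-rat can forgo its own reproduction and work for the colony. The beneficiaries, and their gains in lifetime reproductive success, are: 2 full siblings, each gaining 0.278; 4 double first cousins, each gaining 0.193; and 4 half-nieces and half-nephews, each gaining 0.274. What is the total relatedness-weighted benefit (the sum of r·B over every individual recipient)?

r to a full sibling = 1/2 (full sibs share both parents — two paths of length 2: r = 2·(1/2)^2 = 1/2).
r to a double first cousin = 1/4 (double first cousins share both grandparent pairs — four paths of length 4: r = 4·(1/2)^4 = 1/4).
r to a half-niece or half-nephew = 0.125 (half-aunt/uncle↔niece/nephew: one path of length 3: r = (1/2)^3 = 1/8).
Summing one r·B term per recipient: 2·0.5·0.278 + 4·0.25·0.193 + 4·0.125·0.274 = 0.608.

0.608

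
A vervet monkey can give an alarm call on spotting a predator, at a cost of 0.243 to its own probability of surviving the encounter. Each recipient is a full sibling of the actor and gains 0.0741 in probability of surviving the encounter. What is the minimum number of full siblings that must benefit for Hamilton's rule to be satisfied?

r to a full sibling = 0.5 (full sibs share both parents — two paths of length 2: r = 2·(1/2)^2 = 1/2).
Hamilton's rule: n·r·B > C  ⇒  n > C/(r·B) = 0.243/(0.5·0.0741) = 6.559.
The smallest integer exceeding 6.559 is 7.

7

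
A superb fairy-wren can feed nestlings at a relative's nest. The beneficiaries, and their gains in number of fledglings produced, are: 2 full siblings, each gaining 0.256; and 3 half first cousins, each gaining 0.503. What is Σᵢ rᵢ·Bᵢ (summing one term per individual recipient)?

0.3503125

r to a full sibling = 0.5 (full sibs share both parents — two paths of length 2: r = 2·(1/2)^2 = 1/2).
r to a half first cousin = 1/16 (half first cousins share one grandparent — one path of length 4: r = (1/2)^4 = 1/16).
Summing one r·B term per recipient: 2·0.5·0.256 + 3·0.0625·0.503 = 0.3503125.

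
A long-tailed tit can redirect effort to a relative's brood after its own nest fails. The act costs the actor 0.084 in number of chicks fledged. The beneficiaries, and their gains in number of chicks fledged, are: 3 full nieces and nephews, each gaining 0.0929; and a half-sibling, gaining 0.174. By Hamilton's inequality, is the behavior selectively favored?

Hamilton's rule: the trait is favored when the sum of r·B over every recipient exceeds the actor's cost C.
r to a full niece or nephew = 1/4 (full aunt/uncle↔niece/nephew: two paths of length 3 through the shared grandparent pair: r = 2·(1/2)^3 = 1/4).
r to a half-sibling = 1/4 (half-sibs share one parent — one path of length 2: r = (1/2)^2 = 1/4).
Summing one r·B term per recipient: 3·0.25·0.0929 + 1·0.25·0.174 = 0.113175.
0.113175 > 0.084: the indirect benefit exceeds the cost.

Yes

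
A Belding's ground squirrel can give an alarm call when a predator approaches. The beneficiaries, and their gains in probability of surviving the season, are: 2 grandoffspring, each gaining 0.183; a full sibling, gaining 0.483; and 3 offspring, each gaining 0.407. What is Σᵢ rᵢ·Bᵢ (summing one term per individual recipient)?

r to a grandoffspring = 1/4 (two parent–offspring links: r = (1/2)^2 = 1/4).
r to a full sibling = 1/2 (full sibs share both parents — two paths of length 2: r = 2·(1/2)^2 = 1/2).
r to an offspring = 0.5 (one parent–offspring link: r = (1/2)^1 = 1/2).
Summing one r·B term per recipient: 2·0.25·0.183 + 1·0.5·0.483 + 3·0.5·0.407 = 0.9435.

0.9435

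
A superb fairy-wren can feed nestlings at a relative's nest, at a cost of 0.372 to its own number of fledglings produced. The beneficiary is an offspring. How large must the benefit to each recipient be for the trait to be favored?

r to an offspring = 0.5 (one parent–offspring link: r = (1/2)^1 = 1/2).
Hamilton's rule with n recipients of equal r: n·r·B > C, so B > C/(n·r) = 0.372/(1·0.5) = 0.744.

0.744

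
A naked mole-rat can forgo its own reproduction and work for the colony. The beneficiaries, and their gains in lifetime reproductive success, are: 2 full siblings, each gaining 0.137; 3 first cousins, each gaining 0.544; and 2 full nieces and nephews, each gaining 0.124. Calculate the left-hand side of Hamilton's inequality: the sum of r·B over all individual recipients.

r to a full sibling = 0.5 (full sibs share both parents — two paths of length 2: r = 2·(1/2)^2 = 1/2).
r to a first cousin = 0.125 (first cousins share one grandparent pair — two paths of length 4: r = 2·(1/2)^4 = 1/8).
r to a full niece or nephew = 1/4 (full aunt/uncle↔niece/nephew: two paths of length 3 through the shared grandparent pair: r = 2·(1/2)^3 = 1/4).
Summing one r·B term per recipient: 2·0.5·0.137 + 3·0.125·0.544 + 2·0.25·0.124 = 0.403.

0.403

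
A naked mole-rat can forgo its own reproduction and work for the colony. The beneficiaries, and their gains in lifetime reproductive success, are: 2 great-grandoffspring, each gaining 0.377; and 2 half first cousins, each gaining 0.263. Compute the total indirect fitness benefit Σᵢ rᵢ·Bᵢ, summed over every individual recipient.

r to a great-grandoffspring = 0.125 (three parent–offspring links: r = (1/2)^3 = 1/8).
r to a half first cousin = 0.0625 (half first cousins share one grandparent — one path of length 4: r = (1/2)^4 = 1/16).
Summing one r·B term per recipient: 2·0.125·0.377 + 2·0.0625·0.263 = 0.127125.

0.127125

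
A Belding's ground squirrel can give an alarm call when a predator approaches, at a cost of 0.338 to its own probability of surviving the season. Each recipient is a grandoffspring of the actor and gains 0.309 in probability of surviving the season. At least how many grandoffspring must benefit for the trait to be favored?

r to a grandoffspring = 0.25 (two parent–offspring links: r = (1/2)^2 = 1/4).
Hamilton's rule: n·r·B > C  ⇒  n > C/(r·B) = 0.338/(0.25·0.309) = 4.375.
The smallest integer exceeding 4.375 is 5.

5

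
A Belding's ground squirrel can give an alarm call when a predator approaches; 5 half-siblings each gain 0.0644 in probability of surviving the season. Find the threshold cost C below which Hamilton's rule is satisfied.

0.0805

r to a half-sibling = 0.25 (half-sibs share one parent — one path of length 2: r = (1/2)^2 = 1/4).
Hamilton's rule: n·r·B > C, so the trait is favored while C < n·r·B = 5·0.25·0.0644 = 0.0805.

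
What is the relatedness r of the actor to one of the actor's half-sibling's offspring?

0.125

Each parent–offspring link contributes a factor of 1/2, and independent paths through distinct common ancestors add.
Half-aunt/uncle↔niece/nephew: one path of length 3: r = (1/2)^3 = 1/8.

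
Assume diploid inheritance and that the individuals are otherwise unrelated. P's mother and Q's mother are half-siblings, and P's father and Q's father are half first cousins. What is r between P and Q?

0.078125

With two independent routes of shared ancestry, r is the sum of the two contributions.
P and Q are related in two ways: half first cousins through their mothers (r = 1/16) and half second cousins through their fathers (r = 1/64).
r = 1/16 + 1/64 = 5/64 = 0.078125.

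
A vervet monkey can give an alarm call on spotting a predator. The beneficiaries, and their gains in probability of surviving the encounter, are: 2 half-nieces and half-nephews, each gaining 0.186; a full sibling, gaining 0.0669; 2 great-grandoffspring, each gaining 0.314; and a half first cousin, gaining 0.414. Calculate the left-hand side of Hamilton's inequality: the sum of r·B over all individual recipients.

0.184325

r to a half-niece or half-nephew = 0.125 (half-aunt/uncle↔niece/nephew: one path of length 3: r = (1/2)^3 = 1/8).
r to a full sibling = 0.5 (full sibs share both parents — two paths of length 2: r = 2·(1/2)^2 = 1/2).
r to a great-grandoffspring = 1/8 (three parent–offspring links: r = (1/2)^3 = 1/8).
r to a half first cousin = 1/16 (half first cousins share one grandparent — one path of length 4: r = (1/2)^4 = 1/16).
Summing one r·B term per recipient: 2·0.125·0.186 + 1·0.5·0.0669 + 2·0.125·0.314 + 1·0.0625·0.414 = 0.184325.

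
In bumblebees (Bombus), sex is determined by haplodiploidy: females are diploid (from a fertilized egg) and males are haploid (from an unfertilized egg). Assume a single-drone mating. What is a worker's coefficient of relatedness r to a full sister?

0.75

Haplodiploid full sisters inherit their father's entire haploid genome identically (contributing 1/2) and on average half of their mother's contribution (1/2 · 1/2 = 1/4); r = 1/2 + 1/4 = 3/4.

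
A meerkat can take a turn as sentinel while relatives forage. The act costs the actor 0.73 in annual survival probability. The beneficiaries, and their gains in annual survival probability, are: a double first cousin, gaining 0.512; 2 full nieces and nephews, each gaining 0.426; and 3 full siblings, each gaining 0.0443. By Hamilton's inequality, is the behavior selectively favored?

No

Hamilton's rule: the trait is favored when the sum of r·B over every recipient exceeds the actor's cost C.
r to a double first cousin = 1/4 (double first cousins share both grandparent pairs — four paths of length 4: r = 4·(1/2)^4 = 1/4).
r to a full niece or nephew = 0.25 (full aunt/uncle↔niece/nephew: two paths of length 3 through the shared grandparent pair: r = 2·(1/2)^3 = 1/4).
r to a full sibling = 0.5 (full sibs share both parents — two paths of length 2: r = 2·(1/2)^2 = 1/2).
Summing one r·B term per recipient: 1·0.25·0.512 + 2·0.25·0.426 + 3·0.5·0.0443 = 0.40745.
0.40745 < 0.73: the indirect benefit is less than the cost.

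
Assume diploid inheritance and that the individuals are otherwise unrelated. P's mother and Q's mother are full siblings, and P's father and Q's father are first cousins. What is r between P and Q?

0.15625

Relatedness sums over independent paths through distinct common ancestors.
P and Q are related in two ways: first cousins through their mothers (r = 1/8) and second cousins through their fathers (r = 1/32).
r = 1/8 + 1/32 = 5/32 = 0.15625.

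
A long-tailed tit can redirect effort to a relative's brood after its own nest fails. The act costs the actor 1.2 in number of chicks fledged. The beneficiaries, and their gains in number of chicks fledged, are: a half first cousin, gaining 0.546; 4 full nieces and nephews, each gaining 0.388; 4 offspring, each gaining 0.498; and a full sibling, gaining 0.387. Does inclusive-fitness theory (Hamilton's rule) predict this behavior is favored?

Hamilton's rule: the trait is favored when the sum of r·B over every recipient exceeds the actor's cost C.
r to a half first cousin = 1/16 (half first cousins share one grandparent — one path of length 4: r = (1/2)^4 = 1/16).
r to a full niece or nephew = 0.25 (full aunt/uncle↔niece/nephew: two paths of length 3 through the shared grandparent pair: r = 2·(1/2)^3 = 1/4).
r to an offspring = 1/2 (one parent–offspring link: r = (1/2)^1 = 1/2).
r to a full sibling = 1/2 (full sibs share both parents — two paths of length 2: r = 2·(1/2)^2 = 1/2).
Summing one r·B term per recipient: 1·0.0625·0.546 + 4·0.25·0.388 + 4·0.5·0.498 + 1·0.5·0.387 = 1.611625.
1.611625 > 1.2: the indirect benefit exceeds the cost.

Yes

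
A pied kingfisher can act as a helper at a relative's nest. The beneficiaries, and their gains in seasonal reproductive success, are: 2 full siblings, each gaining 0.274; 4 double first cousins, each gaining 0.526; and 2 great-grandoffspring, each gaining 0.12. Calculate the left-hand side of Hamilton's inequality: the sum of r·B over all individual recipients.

r to a full sibling = 1/2 (full sibs share both parents — two paths of length 2: r = 2·(1/2)^2 = 1/2).
r to a double first cousin = 1/4 (double first cousins share both grandparent pairs — four paths of length 4: r = 4·(1/2)^4 = 1/4).
r to a great-grandoffspring = 1/8 (three parent–offspring links: r = (1/2)^3 = 1/8).
Summing one r·B term per recipient: 2·0.5·0.274 + 4·0.25·0.526 + 2·0.125·0.12 = 0.83.

0.83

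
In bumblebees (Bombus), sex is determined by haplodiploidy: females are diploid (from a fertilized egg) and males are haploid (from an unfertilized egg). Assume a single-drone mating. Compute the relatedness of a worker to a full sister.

Haplodiploid full sisters inherit their father's entire haploid genome identically (contributing 1/2) and on average half of their mother's contribution (1/2 · 1/2 = 1/4); r = 1/2 + 1/4 = 3/4.

0.75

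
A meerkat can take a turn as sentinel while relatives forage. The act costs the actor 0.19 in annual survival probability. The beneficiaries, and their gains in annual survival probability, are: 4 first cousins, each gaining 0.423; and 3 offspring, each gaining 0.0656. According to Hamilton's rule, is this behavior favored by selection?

Yes

Hamilton's rule: the trait is favored when the sum of r·B over every recipient exceeds the actor's cost C.
r to a first cousin = 1/8 (first cousins share one grandparent pair — two paths of length 4: r = 2·(1/2)^4 = 1/8).
r to an offspring = 1/2 (one parent–offspring link: r = (1/2)^1 = 1/2).
Summing one r·B term per recipient: 4·0.125·0.423 + 3·0.5·0.0656 = 0.3099.
0.3099 > 0.19: the indirect benefit exceeds the cost.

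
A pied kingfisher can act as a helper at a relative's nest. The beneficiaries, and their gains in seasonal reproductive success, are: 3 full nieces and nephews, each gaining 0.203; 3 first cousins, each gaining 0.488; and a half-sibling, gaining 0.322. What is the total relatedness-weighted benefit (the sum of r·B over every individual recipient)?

0.41575

r to a full niece or nephew = 1/4 (full aunt/uncle↔niece/nephew: two paths of length 3 through the shared grandparent pair: r = 2·(1/2)^3 = 1/4).
r to a first cousin = 0.125 (first cousins share one grandparent pair — two paths of length 4: r = 2·(1/2)^4 = 1/8).
r to a half-sibling = 1/4 (half-sibs share one parent — one path of length 2: r = (1/2)^2 = 1/4).
Summing one r·B term per recipient: 3·0.25·0.203 + 3·0.125·0.488 + 1·0.25·0.322 = 0.41575.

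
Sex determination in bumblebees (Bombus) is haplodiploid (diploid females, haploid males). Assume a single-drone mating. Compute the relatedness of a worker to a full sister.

Haplodiploid full sisters inherit their father's entire haploid genome identically (contributing 1/2) and on average half of their mother's contribution (1/2 · 1/2 = 1/4); r = 1/2 + 1/4 = 3/4.

0.75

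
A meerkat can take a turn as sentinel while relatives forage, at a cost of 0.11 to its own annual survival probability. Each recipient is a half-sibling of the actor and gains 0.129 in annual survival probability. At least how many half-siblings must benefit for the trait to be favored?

r to a half-sibling = 0.25 (half-sibs share one parent — one path of length 2: r = (1/2)^2 = 1/4).
Hamilton's rule: n·r·B > C  ⇒  n > C/(r·B) = 0.11/(0.25·0.129) = 3.411.
The smallest integer exceeding 3.411 is 4.

4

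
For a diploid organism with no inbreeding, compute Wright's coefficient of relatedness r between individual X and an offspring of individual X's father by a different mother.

Each parent–offspring link contributes a factor of 1/2, and independent paths through distinct common ancestors add.
Half-sibs share one parent — one path of length 2: r = (1/2)^2 = 1/4.

0.25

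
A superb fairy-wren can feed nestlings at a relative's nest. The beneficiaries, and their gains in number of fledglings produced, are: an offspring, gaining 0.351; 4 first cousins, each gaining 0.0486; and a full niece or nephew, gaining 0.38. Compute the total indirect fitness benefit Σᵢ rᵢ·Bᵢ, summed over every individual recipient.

0.2948

r to an offspring = 0.5 (one parent–offspring link: r = (1/2)^1 = 1/2).
r to a first cousin = 0.125 (first cousins share one grandparent pair — two paths of length 4: r = 2·(1/2)^4 = 1/8).
r to a full niece or nephew = 0.25 (full aunt/uncle↔niece/nephew: two paths of length 3 through the shared grandparent pair: r = 2·(1/2)^3 = 1/4).
Summing one r·B term per recipient: 1·0.5·0.351 + 4·0.125·0.0486 + 1·0.25·0.38 = 0.2948.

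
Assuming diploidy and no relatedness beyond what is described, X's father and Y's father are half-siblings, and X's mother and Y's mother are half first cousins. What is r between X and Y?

0.078125

With two independent routes of shared ancestry, r is the sum of the two contributions.
X and Y are related in two ways: half first cousins through their fathers (r = 1/16) and half second cousins through their mothers (r = 1/64).
r = 1/16 + 1/64 = 5/64 = 0.078125.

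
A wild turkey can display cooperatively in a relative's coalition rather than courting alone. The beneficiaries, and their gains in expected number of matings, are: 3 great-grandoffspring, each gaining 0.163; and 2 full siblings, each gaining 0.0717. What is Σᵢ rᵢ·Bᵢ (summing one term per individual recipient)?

r to a great-grandoffspring = 0.125 (three parent–offspring links: r = (1/2)^3 = 1/8).
r to a full sibling = 0.5 (full sibs share both parents — two paths of length 2: r = 2·(1/2)^2 = 1/2).
Summing one r·B term per recipient: 3·0.125·0.163 + 2·0.5·0.0717 = 0.132825.

0.132825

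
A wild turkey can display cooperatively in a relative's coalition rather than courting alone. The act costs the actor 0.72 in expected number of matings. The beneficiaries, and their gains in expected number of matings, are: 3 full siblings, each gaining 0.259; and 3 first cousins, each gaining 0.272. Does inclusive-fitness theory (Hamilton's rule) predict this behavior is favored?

No

Hamilton's rule: the trait is favored when the sum of r·B over every recipient exceeds the actor's cost C.
r to a full sibling = 0.5 (full sibs share both parents — two paths of length 2: r = 2·(1/2)^2 = 1/2).
r to a first cousin = 0.125 (first cousins share one grandparent pair — two paths of length 4: r = 2·(1/2)^4 = 1/8).
Summing one r·B term per recipient: 3·0.5·0.259 + 3·0.125·0.272 = 0.4905.
0.4905 < 0.72: the indirect benefit is less than the cost.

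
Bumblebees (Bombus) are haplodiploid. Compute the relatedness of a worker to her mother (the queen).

0.5

One meiotic link between diploid queen and diploid daughter: r = 1/2.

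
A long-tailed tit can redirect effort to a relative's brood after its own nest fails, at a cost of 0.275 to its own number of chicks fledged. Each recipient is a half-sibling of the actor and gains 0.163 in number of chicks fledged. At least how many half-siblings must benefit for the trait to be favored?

7

r to a half-sibling = 1/4 (half-sibs share one parent — one path of length 2: r = (1/2)^2 = 1/4).
Hamilton's rule: n·r·B > C  ⇒  n > C/(r·B) = 0.275/(0.25·0.163) = 6.748.
The smallest integer exceeding 6.748 is 7.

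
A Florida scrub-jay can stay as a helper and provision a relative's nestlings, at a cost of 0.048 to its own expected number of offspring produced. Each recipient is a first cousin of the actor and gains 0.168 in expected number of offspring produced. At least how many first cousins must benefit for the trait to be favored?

3

r to a first cousin = 0.125 (first cousins share one grandparent pair — two paths of length 4: r = 2·(1/2)^4 = 1/8).
Hamilton's rule: n·r·B > C  ⇒  n > C/(r·B) = 0.048/(0.125·0.168) = 2.286.
The smallest integer exceeding 2.286 is 3.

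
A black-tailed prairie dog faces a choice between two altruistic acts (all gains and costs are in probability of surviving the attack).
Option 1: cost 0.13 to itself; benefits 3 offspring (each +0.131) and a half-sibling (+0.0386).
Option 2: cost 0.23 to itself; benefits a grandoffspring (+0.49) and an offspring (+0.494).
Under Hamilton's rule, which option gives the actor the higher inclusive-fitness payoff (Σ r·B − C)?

Option 1: r to an offspring = 0.5.
Option 1: r to a half-sibling = 0.25.
Option 1: Σ r·B − C = (3·0.5·0.131 + 1·0.25·0.0386) − 0.13 = 0.07615.
Option 2: r to a grandoffspring = 0.25.
Option 2: r to an offspring = 0.5.
Option 2: Σ r·B − C = (1·0.25·0.49 + 1·0.5·0.494) − 0.23 = 0.1395.
Option 2 has the higher net inclusive-fitness payoff.

Option 2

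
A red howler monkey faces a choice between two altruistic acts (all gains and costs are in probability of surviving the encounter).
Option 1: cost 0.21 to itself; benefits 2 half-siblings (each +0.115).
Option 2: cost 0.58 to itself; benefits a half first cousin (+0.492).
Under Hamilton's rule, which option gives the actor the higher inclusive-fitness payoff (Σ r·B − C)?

Option 1

Option 1: r to a half-sibling = 0.25.
Option 1: Σ r·B − C = (2·0.25·0.115) − 0.21 = -0.1525.
Option 2: r to a half first cousin = 0.0625.
Option 2: Σ r·B − C = (1·0.0625·0.492) − 0.58 = -0.54925.
Option 1 has the higher net inclusive-fitness payoff.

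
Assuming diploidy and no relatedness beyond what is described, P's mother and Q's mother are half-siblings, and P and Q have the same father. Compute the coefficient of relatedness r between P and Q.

0.3125

With two independent routes of shared ancestry, r is the sum of the two contributions.
P and Q are related in two ways: half first cousins through their mothers (r = 1/16) and half-sibs through their shared father (r = 1/4).
r = 1/16 + 1/4 = 5/16 = 0.3125.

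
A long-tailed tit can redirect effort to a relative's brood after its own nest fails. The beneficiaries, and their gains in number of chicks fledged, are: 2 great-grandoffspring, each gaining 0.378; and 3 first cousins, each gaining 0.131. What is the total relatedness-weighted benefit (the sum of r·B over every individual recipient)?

0.143625

r to a great-grandoffspring = 0.125 (three parent–offspring links: r = (1/2)^3 = 1/8).
r to a first cousin = 0.125 (first cousins share one grandparent pair — two paths of length 4: r = 2·(1/2)^4 = 1/8).
Summing one r·B term per recipient: 2·0.125·0.378 + 3·0.125·0.131 = 0.143625.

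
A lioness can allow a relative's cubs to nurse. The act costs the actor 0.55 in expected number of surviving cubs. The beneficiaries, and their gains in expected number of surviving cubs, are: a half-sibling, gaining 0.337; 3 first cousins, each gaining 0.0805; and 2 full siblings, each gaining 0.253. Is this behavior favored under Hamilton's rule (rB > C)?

No

Hamilton's rule: the trait is favored when the sum of r·B over every recipient exceeds the actor's cost C.
r to a half-sibling = 0.25 (half-sibs share one parent — one path of length 2: r = (1/2)^2 = 1/4).
r to a first cousin = 0.125 (first cousins share one grandparent pair — two paths of length 4: r = 2·(1/2)^4 = 1/8).
r to a full sibling = 0.5 (full sibs share both parents — two paths of length 2: r = 2·(1/2)^2 = 1/2).
Summing one r·B term per recipient: 1·0.25·0.337 + 3·0.125·0.0805 + 2·0.5·0.253 = 0.3674375.
0.3674375 < 0.55: the indirect benefit is less than the cost.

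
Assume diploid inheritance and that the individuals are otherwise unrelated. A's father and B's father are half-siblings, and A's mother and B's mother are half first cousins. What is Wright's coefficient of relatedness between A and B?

0.078125

Relatedness sums over independent paths through distinct common ancestors.
A and B are related in two ways: half first cousins through their fathers (r = 1/16) and half second cousins through their mothers (r = 1/64).
r = 1/16 + 1/64 = 0.078125.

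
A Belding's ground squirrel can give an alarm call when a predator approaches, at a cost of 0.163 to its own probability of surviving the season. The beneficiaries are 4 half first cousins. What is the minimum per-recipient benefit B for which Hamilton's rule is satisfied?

0.652

r to a half first cousin = 1/16 (half first cousins share one grandparent — one path of length 4: r = (1/2)^4 = 1/16).
Hamilton's rule with n recipients of equal r: n·r·B > C, so B > C/(n·r) = 0.163/(4·0.0625) = 0.652.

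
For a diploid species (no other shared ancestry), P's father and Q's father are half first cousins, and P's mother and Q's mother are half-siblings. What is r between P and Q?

0.078125

Wright's path rule: contributions from independent ancestry routes add.
P and Q are related in two ways: half second cousins through their fathers (r = 1/64) and half first cousins through their mothers (r = 1/16).
r = 1/64 + 1/16 = 0.078125.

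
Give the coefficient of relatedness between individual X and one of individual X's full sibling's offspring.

0.25

Each parent–offspring link contributes a factor of 1/2, and independent paths through distinct common ancestors add.
Full aunt/uncle↔niece/nephew: two paths of length 3 through the shared grandparent pair: r = 2·(1/2)^3 = 1/4.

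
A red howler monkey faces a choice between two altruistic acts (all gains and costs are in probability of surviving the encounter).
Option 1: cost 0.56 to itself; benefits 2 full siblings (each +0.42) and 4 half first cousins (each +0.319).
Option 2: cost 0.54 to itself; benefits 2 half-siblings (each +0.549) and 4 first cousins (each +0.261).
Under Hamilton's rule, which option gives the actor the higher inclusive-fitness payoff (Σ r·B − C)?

Option 1: r to a full sibling = 0.5.
Option 1: r to a half first cousin = 0.0625.
Option 1: Σ r·B − C = (2·0.5·0.42 + 4·0.0625·0.319) − 0.56 = -0.06025.
Option 2: r to a half-sibling = 0.25.
Option 2: r to a first cousin = 0.125.
Option 2: Σ r·B − C = (2·0.25·0.549 + 4·0.125·0.261) − 0.54 = -0.135.
Option 1 has the higher net inclusive-fitness payoff.

Option 1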